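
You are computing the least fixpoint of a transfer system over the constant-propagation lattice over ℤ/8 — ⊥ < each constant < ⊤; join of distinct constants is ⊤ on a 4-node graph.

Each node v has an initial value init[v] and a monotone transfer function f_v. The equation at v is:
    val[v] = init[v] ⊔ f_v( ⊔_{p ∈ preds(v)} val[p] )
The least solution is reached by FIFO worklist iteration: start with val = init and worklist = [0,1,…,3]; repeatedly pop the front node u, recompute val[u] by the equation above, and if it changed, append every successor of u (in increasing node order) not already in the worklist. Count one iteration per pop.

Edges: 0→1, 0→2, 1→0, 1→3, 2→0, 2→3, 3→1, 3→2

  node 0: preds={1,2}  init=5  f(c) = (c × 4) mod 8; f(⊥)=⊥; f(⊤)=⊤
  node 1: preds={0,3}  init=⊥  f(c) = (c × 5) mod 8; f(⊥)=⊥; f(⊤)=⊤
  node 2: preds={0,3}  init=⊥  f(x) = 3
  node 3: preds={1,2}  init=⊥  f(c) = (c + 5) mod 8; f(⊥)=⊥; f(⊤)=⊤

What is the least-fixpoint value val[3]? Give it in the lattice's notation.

⊤

Worklist (9 pops):
  #1 pop 0: in=⊥ → 5 (no change)
  #2 pop 1: in=5 → 1 (was ⊥); enqueue [0]
  #3 pop 2: in=5 → 3 (was ⊥); enqueue []
  #4 pop 3: in=⊤ → ⊤ (was ⊥); enqueue [1,2]
  #5 pop 0: in=⊤ → ⊤ (was 5); enqueue []
  #6 pop 1: in=⊤ → ⊤ (was 1); enqueue [0,3]
  #7 pop 2: in=⊤ → 3 (no change)
  #8 pop 0: in=⊤ → ⊤ (no change)
  #9 pop 3: in=⊤ → ⊤ (no change)

Fixpoint:
  val[0] = ⊤
  val[1] = ⊤
  val[2] = 3
  val[3] = ⊤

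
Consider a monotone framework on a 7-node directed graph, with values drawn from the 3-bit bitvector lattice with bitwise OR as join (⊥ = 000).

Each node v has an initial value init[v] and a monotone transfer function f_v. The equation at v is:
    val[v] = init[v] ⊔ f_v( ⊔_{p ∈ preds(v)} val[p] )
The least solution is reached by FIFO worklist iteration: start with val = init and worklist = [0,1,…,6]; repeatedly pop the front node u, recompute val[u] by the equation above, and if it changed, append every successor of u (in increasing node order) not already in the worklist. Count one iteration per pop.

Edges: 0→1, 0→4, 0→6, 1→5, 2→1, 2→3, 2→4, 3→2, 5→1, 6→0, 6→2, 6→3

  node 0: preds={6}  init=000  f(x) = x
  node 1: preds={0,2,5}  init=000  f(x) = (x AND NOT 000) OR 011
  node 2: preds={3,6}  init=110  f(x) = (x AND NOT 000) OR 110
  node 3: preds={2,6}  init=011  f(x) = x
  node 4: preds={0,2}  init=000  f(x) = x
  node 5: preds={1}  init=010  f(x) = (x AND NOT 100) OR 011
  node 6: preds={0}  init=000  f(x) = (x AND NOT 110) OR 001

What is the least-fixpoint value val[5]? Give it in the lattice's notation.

011

Trace (14 dequeues):
  [1] u=0 | in 000 | out 000 | ==
  [2] u=1 | in 110 | out 111 | prev 000 | push {}
  [3] u=2 | in 011 | out 111 | prev 110 | push {1}
  [4] u=3 | in 111 | out 111 | prev 011 | push {2}
  [5] u=4 | in 111 | out 111 | prev 000 | push {}
  [6] u=5 | in 111 | out 011 | prev 010 | push {}
  [7] u=6 | in 000 | out 001 | prev 000 | push {0,3}
  [8] u=1 | in 111 | out 111 | ==
  [9] u=2 | in 111 | out 111 | ==
  [10] u=0 | in 001 | out 001 | prev 000 | push {1,4,6}
  [11] u=3 | in 111 | out 111 | ==
  [12] u=1 | in 111 | out 111 | ==
  [13] u=4 | in 111 | out 111 | ==
  [14] u=6 | in 001 | out 001 | ==

Converged values:
  [0] 001
  [1] 111
  [2] 111
  [3] 111
  [4] 111
  [5] 011
  [6] 001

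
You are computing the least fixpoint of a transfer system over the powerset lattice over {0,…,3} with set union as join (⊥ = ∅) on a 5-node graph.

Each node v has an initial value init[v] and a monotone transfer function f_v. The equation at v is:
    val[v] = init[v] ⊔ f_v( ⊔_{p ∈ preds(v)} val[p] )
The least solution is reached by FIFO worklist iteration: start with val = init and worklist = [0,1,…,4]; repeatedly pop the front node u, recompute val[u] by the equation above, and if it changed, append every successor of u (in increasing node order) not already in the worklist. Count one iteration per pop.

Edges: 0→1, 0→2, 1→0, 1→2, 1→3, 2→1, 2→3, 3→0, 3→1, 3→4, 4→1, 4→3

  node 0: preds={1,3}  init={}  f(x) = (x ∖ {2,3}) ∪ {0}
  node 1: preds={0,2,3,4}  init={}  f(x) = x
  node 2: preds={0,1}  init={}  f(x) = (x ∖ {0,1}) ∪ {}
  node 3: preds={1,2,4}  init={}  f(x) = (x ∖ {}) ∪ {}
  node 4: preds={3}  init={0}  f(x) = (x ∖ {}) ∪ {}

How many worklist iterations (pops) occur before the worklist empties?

7

Worklist (7 pops):
  #1 pop 0: in={} → {0} (was {}); enqueue []
  #2 pop 1: in={0} → {0} (was {}); enqueue [0]
  #3 pop 2: in={0} → {} (no change)
  #4 pop 3: in={0} → {0} (was {}); enqueue [1]
  #5 pop 4: in={0} → {0} (no change)
  #6 pop 0: in={0} → {0} (no change)
  #7 pop 1: in={0} → {0} (no change)

Fixpoint:
  val[0] = {0}
  val[1] = {0}
  val[2] = {}
  val[3] = {0}
  val[4] = {0}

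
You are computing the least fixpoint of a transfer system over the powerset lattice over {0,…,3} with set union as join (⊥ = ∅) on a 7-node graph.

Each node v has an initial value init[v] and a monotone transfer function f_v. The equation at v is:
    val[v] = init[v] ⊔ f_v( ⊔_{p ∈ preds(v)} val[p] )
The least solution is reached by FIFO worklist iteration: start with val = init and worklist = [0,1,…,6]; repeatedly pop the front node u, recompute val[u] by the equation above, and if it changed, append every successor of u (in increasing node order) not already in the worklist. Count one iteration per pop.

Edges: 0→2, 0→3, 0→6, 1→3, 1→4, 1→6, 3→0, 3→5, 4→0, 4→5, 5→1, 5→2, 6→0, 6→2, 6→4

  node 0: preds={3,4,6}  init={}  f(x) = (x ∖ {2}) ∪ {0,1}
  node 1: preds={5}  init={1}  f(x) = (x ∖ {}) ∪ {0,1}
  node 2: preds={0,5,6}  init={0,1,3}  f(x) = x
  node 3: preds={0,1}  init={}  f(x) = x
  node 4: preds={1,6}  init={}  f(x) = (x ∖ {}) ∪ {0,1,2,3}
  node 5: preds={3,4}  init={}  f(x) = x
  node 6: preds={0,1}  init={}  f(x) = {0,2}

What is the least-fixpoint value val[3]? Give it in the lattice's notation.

Trace (15 dequeues):
  [1] u=0 | in {} | out {0,1} | prev {} | push {}
  [2] u=1 | in {} | out {0,1} | prev {1} | push {}
  [3] u=2 | in {0,1} | out {0,1,3} | ==
  [4] u=3 | in {0,1} | out {0,1} | prev {} | push {0}
  [5] u=4 | in {0,1} | out {0,1,2,3} | prev {} | push {}
  [6] u=5 | in {0,1,2,3} | out {0,1,2,3} | prev {} | push {1,2}
  [7] u=6 | in {0,1} | out {0,2} | prev {} | push {4}
  [8] u=0 | in {0,1,2,3} | out {0,1,3} | prev {0,1} | push {3,6}
  [9] u=1 | in {0,1,2,3} | out {0,1,2,3} | prev {0,1} | push {}
  [10] u=2 | in {0,1,2,3} | out {0,1,2,3} | prev {0,1,3} | push {}
  [11] u=4 | in {0,1,2,3} | out {0,1,2,3} | ==
  [12] u=3 | in {0,1,2,3} | out {0,1,2,3} | prev {0,1} | push {0,5}
  [13] u=6 | in {0,1,2,3} | out {0,2} | ==
  [14] u=0 | in {0,1,2,3} | out {0,1,3} | ==
  [15] u=5 | in {0,1,2,3} | out {0,1,2,3} | ==

Converged values:
  [0] {0,1,3}
  [1] {0,1,2,3}
  [2] {0,1,2,3}
  [3] {0,1,2,3}
  [4] {0,1,2,3}
  [5] {0,1,2,3}
  [6] {0,2}

{0,1,2,3}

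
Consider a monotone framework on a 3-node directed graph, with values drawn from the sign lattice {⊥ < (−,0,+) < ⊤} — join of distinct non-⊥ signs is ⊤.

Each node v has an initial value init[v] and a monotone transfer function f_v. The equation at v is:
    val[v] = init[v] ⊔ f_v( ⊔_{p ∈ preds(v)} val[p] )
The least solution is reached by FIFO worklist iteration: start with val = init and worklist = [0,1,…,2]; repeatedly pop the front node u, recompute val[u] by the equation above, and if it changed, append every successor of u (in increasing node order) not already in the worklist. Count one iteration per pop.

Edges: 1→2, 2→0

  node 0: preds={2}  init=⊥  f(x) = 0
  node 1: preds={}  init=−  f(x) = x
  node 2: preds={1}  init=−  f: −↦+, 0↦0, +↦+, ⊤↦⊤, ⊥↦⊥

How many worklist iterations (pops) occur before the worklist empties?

4

Worklist (4 pops):
  #1 pop 0: in=− → 0 (was ⊥); enqueue []
  #2 pop 1: in=⊥ → − (no change)
  #3 pop 2: in=− → ⊤ (was −); enqueue [0]
  #4 pop 0: in=⊤ → 0 (no change)

Fixpoint:
  val[0] = 0
  val[1] = −
  val[2] = ⊤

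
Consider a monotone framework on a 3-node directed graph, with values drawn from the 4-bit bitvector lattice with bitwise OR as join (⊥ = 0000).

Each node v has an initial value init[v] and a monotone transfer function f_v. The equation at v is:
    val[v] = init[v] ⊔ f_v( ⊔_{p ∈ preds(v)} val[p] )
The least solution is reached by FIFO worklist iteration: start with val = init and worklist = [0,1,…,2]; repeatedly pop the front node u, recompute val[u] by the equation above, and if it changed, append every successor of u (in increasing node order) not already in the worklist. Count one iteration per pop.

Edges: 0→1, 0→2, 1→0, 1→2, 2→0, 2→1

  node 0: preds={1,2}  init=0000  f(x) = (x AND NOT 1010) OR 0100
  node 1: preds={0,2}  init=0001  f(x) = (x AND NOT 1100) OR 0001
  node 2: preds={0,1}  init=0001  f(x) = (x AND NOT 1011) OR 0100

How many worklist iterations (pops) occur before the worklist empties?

Trace (5 dequeues):
  [1] u=0 | in 0001 | out 0101 | prev 0000 | push {}
  [2] u=1 | in 0101 | out 0001 | ==
  [3] u=2 | in 0101 | out 0101 | prev 0001 | push {0,1}
  [4] u=0 | in 0101 | out 0101 | ==
  [5] u=1 | in 0101 | out 0001 | ==

Converged values:
  [0] 0101
  [1] 0001
  [2] 0101

5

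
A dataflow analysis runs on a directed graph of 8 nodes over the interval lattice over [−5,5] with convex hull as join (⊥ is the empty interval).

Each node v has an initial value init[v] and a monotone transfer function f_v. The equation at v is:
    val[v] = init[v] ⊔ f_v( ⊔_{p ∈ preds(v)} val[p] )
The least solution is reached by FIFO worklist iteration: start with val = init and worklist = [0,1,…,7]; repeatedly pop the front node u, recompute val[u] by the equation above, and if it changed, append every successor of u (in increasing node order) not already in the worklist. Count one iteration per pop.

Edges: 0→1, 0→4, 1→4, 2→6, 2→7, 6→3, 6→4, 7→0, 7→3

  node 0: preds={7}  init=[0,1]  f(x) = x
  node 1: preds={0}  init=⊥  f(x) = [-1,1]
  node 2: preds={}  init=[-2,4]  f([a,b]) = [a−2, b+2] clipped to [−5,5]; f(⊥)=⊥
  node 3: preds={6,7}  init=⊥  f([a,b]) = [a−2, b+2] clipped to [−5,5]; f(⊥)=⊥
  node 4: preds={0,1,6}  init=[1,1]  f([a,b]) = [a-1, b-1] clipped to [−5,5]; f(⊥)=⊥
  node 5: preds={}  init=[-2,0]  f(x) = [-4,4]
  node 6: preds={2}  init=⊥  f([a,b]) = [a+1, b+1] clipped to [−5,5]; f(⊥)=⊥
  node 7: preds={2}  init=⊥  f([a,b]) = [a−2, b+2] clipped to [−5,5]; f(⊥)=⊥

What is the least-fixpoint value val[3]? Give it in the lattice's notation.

[-5,5]

Worklist (13 pops):
  #1 pop 0: in=⊥ → [0,1] (no change)
  #2 pop 1: in=[0,1] → [-1,1] (was ⊥); enqueue []
  #3 pop 2: in=⊥ → [-2,4] (no change)
  #4 pop 3: in=⊥ → ⊥ (no change)
  #5 pop 4: in=[-1,1] → [-2,1] (was [1,1]); enqueue []
  #6 pop 5: in=⊥ → [-4,4] (was [-2,0]); enqueue []
  #7 pop 6: in=[-2,4] → [-1,5] (was ⊥); enqueue [3,4]
  #8 pop 7: in=[-2,4] → [-4,5] (was ⊥); enqueue [0]
  #9 pop 3: in=[-4,5] → [-5,5] (was ⊥); enqueue []
  #10 pop 4: in=[-1,5] → [-2,4] (was [-2,1]); enqueue []
  #11 pop 0: in=[-4,5] → [-4,5] (was [0,1]); enqueue [1,4]
  #12 pop 1: in=[-4,5] → [-1,1] (no change)
  #13 pop 4: in=[-4,5] → [-5,4] (was [-2,4]); enqueue []

Fixpoint:
  val[0] = [-4,5]
  val[1] = [-1,1]
  val[2] = [-2,4]
  val[3] = [-5,5]
  val[4] = [-5,4]
  val[5] = [-4,4]
  val[6] = [-1,5]
  val[7] = [-4,5]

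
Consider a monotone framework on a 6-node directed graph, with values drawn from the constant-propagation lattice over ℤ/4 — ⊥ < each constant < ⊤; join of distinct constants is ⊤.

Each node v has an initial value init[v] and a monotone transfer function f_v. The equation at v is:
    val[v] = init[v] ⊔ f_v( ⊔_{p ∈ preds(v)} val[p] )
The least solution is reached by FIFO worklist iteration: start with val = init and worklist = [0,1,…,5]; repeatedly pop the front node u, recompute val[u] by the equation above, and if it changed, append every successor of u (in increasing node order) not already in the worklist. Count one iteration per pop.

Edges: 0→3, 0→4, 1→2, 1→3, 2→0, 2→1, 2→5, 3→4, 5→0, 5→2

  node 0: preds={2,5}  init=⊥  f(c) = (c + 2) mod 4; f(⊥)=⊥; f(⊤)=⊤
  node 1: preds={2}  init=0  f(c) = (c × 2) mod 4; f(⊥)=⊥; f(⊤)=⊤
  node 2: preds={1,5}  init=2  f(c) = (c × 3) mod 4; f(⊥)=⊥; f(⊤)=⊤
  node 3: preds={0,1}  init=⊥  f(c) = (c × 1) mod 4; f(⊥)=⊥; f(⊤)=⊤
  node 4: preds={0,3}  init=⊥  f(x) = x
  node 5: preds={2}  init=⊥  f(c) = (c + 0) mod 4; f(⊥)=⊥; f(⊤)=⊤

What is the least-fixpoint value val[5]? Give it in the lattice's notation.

Trace (11 dequeues):
  [1] u=0 | in 2 | out 0 | prev ⊥ | push {}
  [2] u=1 | in 2 | out 0 | ==
  [3] u=2 | in 0 | out ⊤ | prev 2 | push {0,1}
  [4] u=3 | in 0 | out 0 | prev ⊥ | push {}
  [5] u=4 | in 0 | out 0 | prev ⊥ | push {}
  [6] u=5 | in ⊤ | out ⊤ | prev ⊥ | push {2}
  [7] u=0 | in ⊤ | out ⊤ | prev 0 | push {3,4}
  [8] u=1 | in ⊤ | out ⊤ | prev 0 | push {}
  [9] u=2 | in ⊤ | out ⊤ | ==
  [10] u=3 | in ⊤ | out ⊤ | prev 0 | push {}
  [11] u=4 | in ⊤ | out ⊤ | prev 0 | push {}

Converged values:
  [0] ⊤
  [1] ⊤
  [2] ⊤
  [3] ⊤
  [4] ⊤
  [5] ⊤

⊤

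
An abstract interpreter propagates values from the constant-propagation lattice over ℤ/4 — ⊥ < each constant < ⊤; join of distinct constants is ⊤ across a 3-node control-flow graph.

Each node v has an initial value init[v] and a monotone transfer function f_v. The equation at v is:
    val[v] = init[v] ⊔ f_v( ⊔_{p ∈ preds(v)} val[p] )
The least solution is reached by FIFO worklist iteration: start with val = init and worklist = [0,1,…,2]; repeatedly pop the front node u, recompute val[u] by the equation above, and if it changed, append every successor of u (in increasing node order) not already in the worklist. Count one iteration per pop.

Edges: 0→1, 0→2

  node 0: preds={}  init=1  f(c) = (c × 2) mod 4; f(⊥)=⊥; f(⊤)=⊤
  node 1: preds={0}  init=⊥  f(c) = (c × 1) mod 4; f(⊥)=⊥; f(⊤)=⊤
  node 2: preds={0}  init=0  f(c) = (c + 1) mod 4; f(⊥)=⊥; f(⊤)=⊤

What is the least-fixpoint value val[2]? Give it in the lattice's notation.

⊤

Worklist (3 pops):
  #1 pop 0: in=⊥ → 1 (no change)
  #2 pop 1: in=1 → 1 (was ⊥); enqueue []
  #3 pop 2: in=1 → ⊤ (was 0); enqueue []

Fixpoint:
  val[0] = 1
  val[1] = 1
  val[2] = ⊤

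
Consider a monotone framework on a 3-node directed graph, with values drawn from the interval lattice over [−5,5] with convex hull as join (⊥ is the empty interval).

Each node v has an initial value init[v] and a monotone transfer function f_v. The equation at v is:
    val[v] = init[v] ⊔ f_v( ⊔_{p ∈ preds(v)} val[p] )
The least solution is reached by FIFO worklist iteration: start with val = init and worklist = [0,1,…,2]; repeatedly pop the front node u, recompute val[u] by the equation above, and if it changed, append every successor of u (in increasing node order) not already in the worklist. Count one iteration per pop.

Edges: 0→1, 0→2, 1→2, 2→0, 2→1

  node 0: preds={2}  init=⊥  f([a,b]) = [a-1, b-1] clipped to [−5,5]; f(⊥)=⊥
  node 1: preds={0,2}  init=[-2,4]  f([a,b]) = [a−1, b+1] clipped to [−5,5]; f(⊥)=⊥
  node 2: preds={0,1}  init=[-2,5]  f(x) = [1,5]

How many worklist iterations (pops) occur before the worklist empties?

3

Trace (3 dequeues):
  [1] u=0 | in [-2,5] | out [-3,4] | prev ⊥ | push {}
  [2] u=1 | in [-3,5] | out [-4,5] | prev [-2,4] | push {}
  [3] u=2 | in [-4,5] | out [-2,5] | ==

Converged values:
  [0] [-3,4]
  [1] [-4,5]
  [2] [-2,5]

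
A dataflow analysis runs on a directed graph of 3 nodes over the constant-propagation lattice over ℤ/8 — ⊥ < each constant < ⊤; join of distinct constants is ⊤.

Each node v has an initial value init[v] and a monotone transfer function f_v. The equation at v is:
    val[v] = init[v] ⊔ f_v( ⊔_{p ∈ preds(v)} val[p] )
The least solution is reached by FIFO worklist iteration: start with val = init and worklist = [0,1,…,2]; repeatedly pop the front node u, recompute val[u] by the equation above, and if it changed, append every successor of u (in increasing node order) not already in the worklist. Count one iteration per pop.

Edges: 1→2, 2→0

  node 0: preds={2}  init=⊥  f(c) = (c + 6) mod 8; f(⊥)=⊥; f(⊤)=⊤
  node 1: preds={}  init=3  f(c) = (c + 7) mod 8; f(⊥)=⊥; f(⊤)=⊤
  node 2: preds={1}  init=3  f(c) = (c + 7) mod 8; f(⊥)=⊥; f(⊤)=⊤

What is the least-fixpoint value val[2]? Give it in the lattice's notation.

⊤

Worklist (4 pops):
  #1 pop 0: in=3 → 1 (was ⊥); enqueue []
  #2 pop 1: in=⊥ → 3 (no change)
  #3 pop 2: in=3 → ⊤ (was 3); enqueue [0]
  #4 pop 0: in=⊤ → ⊤ (was 1); enqueue []

Fixpoint:
  val[0] = ⊤
  val[1] = 3
  val[2] = ⊤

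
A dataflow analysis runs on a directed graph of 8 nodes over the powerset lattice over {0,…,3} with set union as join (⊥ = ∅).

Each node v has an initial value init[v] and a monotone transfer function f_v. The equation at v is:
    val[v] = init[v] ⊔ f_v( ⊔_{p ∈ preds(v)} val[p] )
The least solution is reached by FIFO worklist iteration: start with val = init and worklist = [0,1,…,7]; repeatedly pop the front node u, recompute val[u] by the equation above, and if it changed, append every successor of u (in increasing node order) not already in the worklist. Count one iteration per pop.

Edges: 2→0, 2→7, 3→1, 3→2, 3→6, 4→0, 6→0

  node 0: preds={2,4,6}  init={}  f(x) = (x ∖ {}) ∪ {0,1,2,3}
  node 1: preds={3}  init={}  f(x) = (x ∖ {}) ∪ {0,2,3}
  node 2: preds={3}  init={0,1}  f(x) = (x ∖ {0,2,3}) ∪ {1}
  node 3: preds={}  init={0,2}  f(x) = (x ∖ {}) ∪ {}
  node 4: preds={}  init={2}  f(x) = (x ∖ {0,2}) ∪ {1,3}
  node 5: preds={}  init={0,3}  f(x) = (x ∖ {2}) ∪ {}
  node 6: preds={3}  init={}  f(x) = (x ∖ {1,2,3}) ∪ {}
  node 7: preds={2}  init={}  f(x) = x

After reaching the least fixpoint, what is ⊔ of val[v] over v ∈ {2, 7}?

Trace (9 dequeues):
  [1] u=0 | in {0,1,2} | out {0,1,2,3} | prev {} | push {}
  [2] u=1 | in {0,2} | out {0,2,3} | prev {} | push {}
  [3] u=2 | in {0,2} | out {0,1} | ==
  [4] u=3 | in {} | out {0,2} | ==
  [5] u=4 | in {} | out {1,2,3} | prev {2} | push {0}
  [6] u=5 | in {} | out {0,3} | ==
  [7] u=6 | in {0,2} | out {0} | prev {} | push {}
  [8] u=7 | in {0,1} | out {0,1} | prev {} | push {}
  [9] u=0 | in {0,1,2,3} | out {0,1,2,3} | ==

Converged values:
  [0] {0,1,2,3}
  [1] {0,2,3}
  [2] {0,1}
  [3] {0,2}
  [4] {1,2,3}
  [5] {0,3}
  [6] {0}
  [7] {0,1}

{0,1}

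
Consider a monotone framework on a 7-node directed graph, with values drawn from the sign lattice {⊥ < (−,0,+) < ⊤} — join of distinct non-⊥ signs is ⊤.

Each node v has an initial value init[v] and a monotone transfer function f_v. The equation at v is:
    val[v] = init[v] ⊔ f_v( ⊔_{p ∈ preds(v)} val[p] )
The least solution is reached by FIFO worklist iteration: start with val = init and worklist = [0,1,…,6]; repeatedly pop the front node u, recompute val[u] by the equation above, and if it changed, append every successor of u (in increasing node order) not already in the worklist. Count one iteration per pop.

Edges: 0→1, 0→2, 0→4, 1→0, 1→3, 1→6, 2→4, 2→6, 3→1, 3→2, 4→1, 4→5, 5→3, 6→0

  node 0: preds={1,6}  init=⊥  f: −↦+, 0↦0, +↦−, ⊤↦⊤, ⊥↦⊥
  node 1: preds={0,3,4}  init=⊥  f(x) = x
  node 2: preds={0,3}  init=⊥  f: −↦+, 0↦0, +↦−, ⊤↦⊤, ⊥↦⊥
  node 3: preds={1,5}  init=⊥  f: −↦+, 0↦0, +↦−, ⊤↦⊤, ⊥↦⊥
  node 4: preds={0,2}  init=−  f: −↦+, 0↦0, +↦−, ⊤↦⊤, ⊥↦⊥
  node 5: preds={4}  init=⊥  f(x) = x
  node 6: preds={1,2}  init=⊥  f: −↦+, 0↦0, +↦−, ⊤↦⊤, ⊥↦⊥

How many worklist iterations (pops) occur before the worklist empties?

Iteration log — 19 steps:
  step 1. node 0  ⊔preds=⊥  new=⊥  stable
  step 2. node 1  ⊔preds=−  new=−  old=⊥  +wl: 0
  step 3. node 2  ⊔preds=⊥  new=⊥  stable
  step 4. node 3  ⊔preds=−  new=+  old=⊥  +wl: 1,2
  step 5. node 4  ⊔preds=⊥  new=−  stable
  step 6. node 5  ⊔preds=−  new=−  old=⊥  +wl: 3
  step 7. node 6  ⊔preds=−  new=+  old=⊥  +wl: 
  step 8. node 0  ⊔preds=⊤  new=⊤  old=⊥  +wl: 4
  step 9. node 1  ⊔preds=⊤  new=⊤  old=−  +wl: 0,6
  step 10. node 2  ⊔preds=⊤  new=⊤  old=⊥  +wl: 
  step 11. node 3  ⊔preds=⊤  new=⊤  old=+  +wl: 1,2
  step 12. node 4  ⊔preds=⊤  new=⊤  old=−  +wl: 5
  step 13. node 0  ⊔preds=⊤  new=⊤  stable
  step 14. node 6  ⊔preds=⊤  new=⊤  old=+  +wl: 0
  step 15. node 1  ⊔preds=⊤  new=⊤  stable
  step 16. node 2  ⊔preds=⊤  new=⊤  stable
  step 17. node 5  ⊔preds=⊤  new=⊤  old=−  +wl: 3
  step 18. node 0  ⊔preds=⊤  new=⊤  stable
  step 19. node 3  ⊔preds=⊤  new=⊤  stable

Least fixpoint reached:
  node 0: ⊤
  node 1: ⊤
  node 2: ⊤
  node 3: ⊤
  node 4: ⊤
  node 5: ⊤
  node 6: ⊤

19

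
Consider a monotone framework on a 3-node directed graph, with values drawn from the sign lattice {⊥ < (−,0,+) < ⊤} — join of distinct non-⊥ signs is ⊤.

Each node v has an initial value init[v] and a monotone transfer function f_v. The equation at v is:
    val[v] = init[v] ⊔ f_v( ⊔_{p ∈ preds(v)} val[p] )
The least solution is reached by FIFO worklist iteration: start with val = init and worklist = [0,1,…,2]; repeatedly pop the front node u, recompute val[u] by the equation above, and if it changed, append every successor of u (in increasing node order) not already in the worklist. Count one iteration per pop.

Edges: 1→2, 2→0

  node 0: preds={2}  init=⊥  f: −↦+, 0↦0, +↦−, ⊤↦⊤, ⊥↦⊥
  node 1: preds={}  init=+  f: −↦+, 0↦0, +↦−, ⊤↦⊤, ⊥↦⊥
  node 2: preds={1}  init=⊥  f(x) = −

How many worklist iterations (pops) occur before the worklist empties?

Trace (4 dequeues):
  [1] u=0 | in ⊥ | out ⊥ | ==
  [2] u=1 | in ⊥ | out + | ==
  [3] u=2 | in + | out − | prev ⊥ | push {0}
  [4] u=0 | in − | out + | prev ⊥ | push {}

Converged values:
  [0] +
  [1] +
  [2] −

4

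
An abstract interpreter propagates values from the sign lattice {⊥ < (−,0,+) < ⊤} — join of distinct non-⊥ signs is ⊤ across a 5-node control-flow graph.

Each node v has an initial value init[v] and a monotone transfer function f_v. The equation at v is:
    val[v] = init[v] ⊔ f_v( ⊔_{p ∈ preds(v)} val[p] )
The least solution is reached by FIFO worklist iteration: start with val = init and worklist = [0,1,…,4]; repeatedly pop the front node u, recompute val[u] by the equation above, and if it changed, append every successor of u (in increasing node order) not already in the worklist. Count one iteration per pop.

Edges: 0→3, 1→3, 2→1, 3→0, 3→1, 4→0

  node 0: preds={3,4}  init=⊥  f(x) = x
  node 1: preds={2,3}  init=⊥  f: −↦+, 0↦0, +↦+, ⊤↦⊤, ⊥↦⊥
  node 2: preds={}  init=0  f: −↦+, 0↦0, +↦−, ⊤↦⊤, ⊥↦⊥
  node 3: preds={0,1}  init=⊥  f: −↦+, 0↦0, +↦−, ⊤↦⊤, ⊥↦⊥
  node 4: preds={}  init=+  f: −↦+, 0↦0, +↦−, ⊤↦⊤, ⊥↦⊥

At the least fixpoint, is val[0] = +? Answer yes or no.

Worklist (8 pops):
  #1 pop 0: in=+ → + (was ⊥); enqueue []
  #2 pop 1: in=0 → 0 (was ⊥); enqueue []
  #3 pop 2: in=⊥ → 0 (no change)
  #4 pop 3: in=⊤ → ⊤ (was ⊥); enqueue [0,1]
  #5 pop 4: in=⊥ → + (no change)
  #6 pop 0: in=⊤ → ⊤ (was +); enqueue [3]
  #7 pop 1: in=⊤ → ⊤ (was 0); enqueue []
  #8 pop 3: in=⊤ → ⊤ (no change)

Fixpoint:
  val[0] = ⊤
  val[1] = ⊤
  val[2] = 0
  val[3] = ⊤
  val[4] = +

no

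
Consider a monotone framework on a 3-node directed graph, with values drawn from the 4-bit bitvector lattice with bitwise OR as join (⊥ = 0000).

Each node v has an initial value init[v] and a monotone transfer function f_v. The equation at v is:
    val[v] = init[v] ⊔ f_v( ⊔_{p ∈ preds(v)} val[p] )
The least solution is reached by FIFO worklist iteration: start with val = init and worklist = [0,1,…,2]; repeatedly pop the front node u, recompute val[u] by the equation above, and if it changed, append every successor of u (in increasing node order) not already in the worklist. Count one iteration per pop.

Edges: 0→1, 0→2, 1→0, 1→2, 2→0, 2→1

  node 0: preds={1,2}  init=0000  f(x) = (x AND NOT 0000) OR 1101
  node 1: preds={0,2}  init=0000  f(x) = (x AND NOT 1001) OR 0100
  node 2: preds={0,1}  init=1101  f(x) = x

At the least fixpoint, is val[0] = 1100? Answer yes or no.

Trace (4 dequeues):
  [1] u=0 | in 1101 | out 1101 | prev 0000 | push {}
  [2] u=1 | in 1101 | out 0100 | prev 0000 | push {0}
  [3] u=2 | in 1101 | out 1101 | ==
  [4] u=0 | in 1101 | out 1101 | ==

Converged values:
  [0] 1101
  [1] 0100
  [2] 1101

no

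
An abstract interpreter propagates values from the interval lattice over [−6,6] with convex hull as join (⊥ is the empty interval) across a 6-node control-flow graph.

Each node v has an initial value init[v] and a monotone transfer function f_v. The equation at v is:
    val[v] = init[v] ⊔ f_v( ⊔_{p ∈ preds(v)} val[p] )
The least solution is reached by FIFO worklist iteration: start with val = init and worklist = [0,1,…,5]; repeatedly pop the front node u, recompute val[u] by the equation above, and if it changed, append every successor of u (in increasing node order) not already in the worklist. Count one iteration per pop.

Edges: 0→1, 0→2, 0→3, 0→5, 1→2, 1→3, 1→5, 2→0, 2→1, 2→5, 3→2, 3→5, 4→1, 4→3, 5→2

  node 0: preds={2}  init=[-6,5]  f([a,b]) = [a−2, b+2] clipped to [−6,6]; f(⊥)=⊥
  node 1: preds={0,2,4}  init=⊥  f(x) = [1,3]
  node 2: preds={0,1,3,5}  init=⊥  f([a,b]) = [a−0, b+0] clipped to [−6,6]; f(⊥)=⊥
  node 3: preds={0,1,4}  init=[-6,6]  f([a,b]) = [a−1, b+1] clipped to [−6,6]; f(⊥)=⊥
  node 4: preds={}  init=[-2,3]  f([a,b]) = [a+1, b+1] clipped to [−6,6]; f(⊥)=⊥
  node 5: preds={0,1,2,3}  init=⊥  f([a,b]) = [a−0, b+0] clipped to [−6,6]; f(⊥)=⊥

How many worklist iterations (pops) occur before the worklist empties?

11

Worklist (11 pops):
  #1 pop 0: in=⊥ → [-6,5] (no change)
  #2 pop 1: in=[-6,5] → [1,3] (was ⊥); enqueue []
  #3 pop 2: in=[-6,6] → [-6,6] (was ⊥); enqueue [0,1]
  #4 pop 3: in=[-6,5] → [-6,6] (no change)
  #5 pop 4: in=⊥ → [-2,3] (no change)
  #6 pop 5: in=[-6,6] → [-6,6] (was ⊥); enqueue [2]
  #7 pop 0: in=[-6,6] → [-6,6] (was [-6,5]); enqueue [3,5]
  #8 pop 1: in=[-6,6] → [1,3] (no change)
  #9 pop 2: in=[-6,6] → [-6,6] (no change)
  #10 pop 3: in=[-6,6] → [-6,6] (no change)
  #11 pop 5: in=[-6,6] → [-6,6] (no change)

Fixpoint:
  val[0] = [-6,6]
  val[1] = [1,3]
  val[2] = [-6,6]
  val[3] = [-6,6]
  val[4] = [-2,3]
  val[5] = [-6,6]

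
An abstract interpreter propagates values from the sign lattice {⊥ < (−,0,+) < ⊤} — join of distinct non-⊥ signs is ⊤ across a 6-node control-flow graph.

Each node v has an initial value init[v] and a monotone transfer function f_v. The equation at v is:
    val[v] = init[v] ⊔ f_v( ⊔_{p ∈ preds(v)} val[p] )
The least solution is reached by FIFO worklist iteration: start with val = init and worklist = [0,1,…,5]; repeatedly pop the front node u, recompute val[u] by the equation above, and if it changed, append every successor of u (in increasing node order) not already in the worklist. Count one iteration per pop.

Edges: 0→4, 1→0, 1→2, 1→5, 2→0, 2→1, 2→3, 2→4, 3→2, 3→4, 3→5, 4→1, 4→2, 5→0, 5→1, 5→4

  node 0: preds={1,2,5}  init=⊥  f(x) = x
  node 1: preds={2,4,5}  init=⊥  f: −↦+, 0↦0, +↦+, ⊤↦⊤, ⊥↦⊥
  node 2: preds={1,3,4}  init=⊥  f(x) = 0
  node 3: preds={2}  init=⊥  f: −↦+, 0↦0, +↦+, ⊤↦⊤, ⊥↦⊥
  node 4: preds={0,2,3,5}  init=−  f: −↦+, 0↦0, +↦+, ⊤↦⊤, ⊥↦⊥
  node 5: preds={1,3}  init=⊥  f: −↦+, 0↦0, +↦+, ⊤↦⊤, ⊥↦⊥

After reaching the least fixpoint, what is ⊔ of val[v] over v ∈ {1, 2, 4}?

⊤

Iteration log — 12 steps:
  step 1. node 0  ⊔preds=⊥  new=⊥  stable
  step 2. node 1  ⊔preds=−  new=+  old=⊥  +wl: 0
  step 3. node 2  ⊔preds=⊤  new=0  old=⊥  +wl: 1
  step 4. node 3  ⊔preds=0  new=0  old=⊥  +wl: 2
  step 5. node 4  ⊔preds=0  new=⊤  old=−  +wl: 
  step 6. node 5  ⊔preds=⊤  new=⊤  old=⊥  +wl: 4
  step 7. node 0  ⊔preds=⊤  new=⊤  old=⊥  +wl: 
  step 8. node 1  ⊔preds=⊤  new=⊤  old=+  +wl: 0,5
  step 9. node 2  ⊔preds=⊤  new=0  stable
  step 10. node 4  ⊔preds=⊤  new=⊤  stable
  step 11. node 0  ⊔preds=⊤  new=⊤  stable
  step 12. node 5  ⊔preds=⊤  new=⊤  stable

Least fixpoint reached:
  node 0: ⊤
  node 1: ⊤
  node 2: 0
  node 3: 0
  node 4: ⊤
  node 5: ⊤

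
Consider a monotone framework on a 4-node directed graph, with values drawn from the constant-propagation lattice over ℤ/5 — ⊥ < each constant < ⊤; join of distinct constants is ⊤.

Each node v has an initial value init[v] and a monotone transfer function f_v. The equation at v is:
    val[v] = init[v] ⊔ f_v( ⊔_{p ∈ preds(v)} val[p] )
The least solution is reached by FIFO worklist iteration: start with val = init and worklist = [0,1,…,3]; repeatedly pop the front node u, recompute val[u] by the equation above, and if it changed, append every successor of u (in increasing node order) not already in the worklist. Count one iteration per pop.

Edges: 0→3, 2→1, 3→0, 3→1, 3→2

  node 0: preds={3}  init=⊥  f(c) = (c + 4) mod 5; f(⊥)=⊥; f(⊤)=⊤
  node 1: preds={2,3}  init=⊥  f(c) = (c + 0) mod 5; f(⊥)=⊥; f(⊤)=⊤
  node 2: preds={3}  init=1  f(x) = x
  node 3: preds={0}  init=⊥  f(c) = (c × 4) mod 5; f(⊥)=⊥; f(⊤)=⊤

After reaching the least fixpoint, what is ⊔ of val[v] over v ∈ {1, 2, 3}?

Trace (4 dequeues):
  [1] u=0 | in ⊥ | out ⊥ | ==
  [2] u=1 | in 1 | out 1 | prev ⊥ | push {}
  [3] u=2 | in ⊥ | out 1 | ==
  [4] u=3 | in ⊥ | out ⊥ | ==

Converged values:
  [0] ⊥
  [1] 1
  [2] 1
  [3] ⊥

1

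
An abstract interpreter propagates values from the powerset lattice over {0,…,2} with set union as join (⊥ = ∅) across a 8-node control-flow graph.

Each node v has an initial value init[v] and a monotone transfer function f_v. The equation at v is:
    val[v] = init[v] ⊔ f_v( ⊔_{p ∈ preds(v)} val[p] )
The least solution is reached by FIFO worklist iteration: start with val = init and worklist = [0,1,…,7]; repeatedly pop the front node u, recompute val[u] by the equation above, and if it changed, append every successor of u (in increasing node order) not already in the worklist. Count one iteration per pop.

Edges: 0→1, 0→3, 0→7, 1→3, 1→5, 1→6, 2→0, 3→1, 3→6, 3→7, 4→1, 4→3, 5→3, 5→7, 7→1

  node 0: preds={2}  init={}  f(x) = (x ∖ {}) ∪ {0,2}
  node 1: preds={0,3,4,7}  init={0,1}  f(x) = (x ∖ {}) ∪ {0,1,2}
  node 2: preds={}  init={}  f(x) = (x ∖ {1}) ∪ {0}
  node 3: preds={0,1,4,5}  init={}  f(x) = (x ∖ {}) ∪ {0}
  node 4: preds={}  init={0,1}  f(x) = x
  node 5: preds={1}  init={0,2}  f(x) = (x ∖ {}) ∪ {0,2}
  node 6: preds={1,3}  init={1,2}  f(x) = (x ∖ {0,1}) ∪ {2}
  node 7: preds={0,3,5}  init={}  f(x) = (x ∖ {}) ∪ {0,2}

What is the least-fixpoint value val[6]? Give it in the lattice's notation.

Worklist (11 pops):
  #1 pop 0: in={} → {0,2} (was {}); enqueue []
  #2 pop 1: in={0,1,2} → {0,1,2} (was {0,1}); enqueue []
  #3 pop 2: in={} → {0} (was {}); enqueue [0]
  #4 pop 3: in={0,1,2} → {0,1,2} (was {}); enqueue [1]
  #5 pop 4: in={} → {0,1} (no change)
  #6 pop 5: in={0,1,2} → {0,1,2} (was {0,2}); enqueue [3]
  #7 pop 6: in={0,1,2} → {1,2} (no change)
  #8 pop 7: in={0,1,2} → {0,1,2} (was {}); enqueue []
  #9 pop 0: in={0} → {0,2} (no change)
  #10 pop 1: in={0,1,2} → {0,1,2} (no change)
  #11 pop 3: in={0,1,2} → {0,1,2} (no change)

Fixpoint:
  val[0] = {0,2}
  val[1] = {0,1,2}
  val[2] = {0}
  val[3] = {0,1,2}
  val[4] = {0,1}
  val[5] = {0,1,2}
  val[6] = {1,2}
  val[7] = {0,1,2}

{1,2}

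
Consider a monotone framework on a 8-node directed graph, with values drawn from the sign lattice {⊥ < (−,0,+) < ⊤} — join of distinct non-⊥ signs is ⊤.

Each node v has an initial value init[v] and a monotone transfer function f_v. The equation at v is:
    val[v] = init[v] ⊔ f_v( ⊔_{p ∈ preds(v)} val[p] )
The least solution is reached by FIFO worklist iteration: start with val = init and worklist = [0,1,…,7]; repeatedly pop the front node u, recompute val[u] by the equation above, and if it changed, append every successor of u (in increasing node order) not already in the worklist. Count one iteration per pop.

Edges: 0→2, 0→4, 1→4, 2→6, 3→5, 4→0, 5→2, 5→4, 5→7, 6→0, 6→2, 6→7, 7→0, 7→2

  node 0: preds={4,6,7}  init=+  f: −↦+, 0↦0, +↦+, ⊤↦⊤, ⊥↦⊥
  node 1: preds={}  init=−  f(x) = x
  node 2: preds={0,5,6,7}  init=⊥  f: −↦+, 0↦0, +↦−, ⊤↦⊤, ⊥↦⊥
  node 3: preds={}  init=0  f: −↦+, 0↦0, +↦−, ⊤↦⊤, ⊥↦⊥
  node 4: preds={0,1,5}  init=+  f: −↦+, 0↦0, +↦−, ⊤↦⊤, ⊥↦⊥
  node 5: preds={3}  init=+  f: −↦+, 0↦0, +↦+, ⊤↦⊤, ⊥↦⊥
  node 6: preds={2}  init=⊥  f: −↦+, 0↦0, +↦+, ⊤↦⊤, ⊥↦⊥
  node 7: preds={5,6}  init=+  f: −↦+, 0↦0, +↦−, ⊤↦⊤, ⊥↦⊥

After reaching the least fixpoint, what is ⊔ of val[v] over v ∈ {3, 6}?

⊤

Worklist (15 pops):
  #1 pop 0: in=+ → + (no change)
  #2 pop 1: in=⊥ → − (no change)
  #3 pop 2: in=+ → − (was ⊥); enqueue []
  #4 pop 3: in=⊥ → 0 (no change)
  #5 pop 4: in=⊤ → ⊤ (was +); enqueue [0]
  #6 pop 5: in=0 → ⊤ (was +); enqueue [2,4]
  #7 pop 6: in=− → + (was ⊥); enqueue []
  #8 pop 7: in=⊤ → ⊤ (was +); enqueue []
  #9 pop 0: in=⊤ → ⊤ (was +); enqueue []
  #10 pop 2: in=⊤ → ⊤ (was −); enqueue [6]
  #11 pop 4: in=⊤ → ⊤ (no change)
  #12 pop 6: in=⊤ → ⊤ (was +); enqueue [0,2,7]
  #13 pop 0: in=⊤ → ⊤ (no change)
  #14 pop 2: in=⊤ → ⊤ (no change)
  #15 pop 7: in=⊤ → ⊤ (no change)

Fixpoint:
  val[0] = ⊤
  val[1] = −
  val[2] = ⊤
  val[3] = 0
  val[4] = ⊤
  val[5] = ⊤
  val[6] = ⊤
  val[7] = ⊤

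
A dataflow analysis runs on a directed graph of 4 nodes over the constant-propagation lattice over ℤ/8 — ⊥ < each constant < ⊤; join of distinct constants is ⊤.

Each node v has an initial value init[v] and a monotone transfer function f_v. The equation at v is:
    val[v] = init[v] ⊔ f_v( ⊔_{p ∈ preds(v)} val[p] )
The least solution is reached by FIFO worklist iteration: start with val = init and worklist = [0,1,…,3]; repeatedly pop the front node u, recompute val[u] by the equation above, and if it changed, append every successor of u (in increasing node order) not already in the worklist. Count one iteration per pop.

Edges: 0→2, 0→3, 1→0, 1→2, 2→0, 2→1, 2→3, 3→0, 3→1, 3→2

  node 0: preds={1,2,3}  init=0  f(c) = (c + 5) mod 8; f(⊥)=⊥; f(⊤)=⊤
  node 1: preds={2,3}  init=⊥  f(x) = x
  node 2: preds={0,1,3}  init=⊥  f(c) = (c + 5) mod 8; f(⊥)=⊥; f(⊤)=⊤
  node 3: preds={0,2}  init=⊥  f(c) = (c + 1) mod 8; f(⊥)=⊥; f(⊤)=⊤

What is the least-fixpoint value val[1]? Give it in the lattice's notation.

⊤

Worklist (10 pops):
  #1 pop 0: in=⊥ → 0 (no change)
  #2 pop 1: in=⊥ → ⊥ (no change)
  #3 pop 2: in=0 → 5 (was ⊥); enqueue [0,1]
  #4 pop 3: in=⊤ → ⊤ (was ⊥); enqueue [2]
  #5 pop 0: in=⊤ → ⊤ (was 0); enqueue [3]
  #6 pop 1: in=⊤ → ⊤ (was ⊥); enqueue [0]
  #7 pop 2: in=⊤ → ⊤ (was 5); enqueue [1]
  #8 pop 3: in=⊤ → ⊤ (no change)
  #9 pop 0: in=⊤ → ⊤ (no change)
  #10 pop 1: in=⊤ → ⊤ (no change)

Fixpoint:
  val[0] = ⊤
  val[1] = ⊤
  val[2] = ⊤
  val[3] = ⊤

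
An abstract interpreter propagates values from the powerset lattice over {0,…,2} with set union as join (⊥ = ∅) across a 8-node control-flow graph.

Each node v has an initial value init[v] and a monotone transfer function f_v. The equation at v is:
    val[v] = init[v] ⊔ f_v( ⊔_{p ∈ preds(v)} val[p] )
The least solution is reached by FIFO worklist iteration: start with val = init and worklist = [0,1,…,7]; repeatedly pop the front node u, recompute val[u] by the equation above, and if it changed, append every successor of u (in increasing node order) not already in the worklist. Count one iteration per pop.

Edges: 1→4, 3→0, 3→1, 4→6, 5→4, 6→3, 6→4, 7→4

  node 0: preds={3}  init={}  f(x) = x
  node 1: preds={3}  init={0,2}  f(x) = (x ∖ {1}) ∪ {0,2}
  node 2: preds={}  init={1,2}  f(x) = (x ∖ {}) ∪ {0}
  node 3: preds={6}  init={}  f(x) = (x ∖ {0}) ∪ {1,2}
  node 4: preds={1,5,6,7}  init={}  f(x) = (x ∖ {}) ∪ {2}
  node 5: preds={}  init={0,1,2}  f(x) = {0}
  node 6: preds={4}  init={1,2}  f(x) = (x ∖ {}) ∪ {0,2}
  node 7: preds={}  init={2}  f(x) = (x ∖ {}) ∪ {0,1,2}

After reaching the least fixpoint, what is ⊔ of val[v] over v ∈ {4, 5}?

Trace (12 dequeues):
  [1] u=0 | in {} | out {} | ==
  [2] u=1 | in {} | out {0,2} | ==
  [3] u=2 | in {} | out {0,1,2} | prev {1,2} | push {}
  [4] u=3 | in {1,2} | out {1,2} | prev {} | push {0,1}
  [5] u=4 | in {0,1,2} | out {0,1,2} | prev {} | push {}
  [6] u=5 | in {} | out {0,1,2} | ==
  [7] u=6 | in {0,1,2} | out {0,1,2} | prev {1,2} | push {3,4}
  [8] u=7 | in {} | out {0,1,2} | prev {2} | push {}
  [9] u=0 | in {1,2} | out {1,2} | prev {} | push {}
  [10] u=1 | in {1,2} | out {0,2} | ==
  [11] u=3 | in {0,1,2} | out {1,2} | ==
  [12] u=4 | in {0,1,2} | out {0,1,2} | ==

Converged values:
  [0] {1,2}
  [1] {0,2}
  [2] {0,1,2}
  [3] {1,2}
  [4] {0,1,2}
  [5] {0,1,2}
  [6] {0,1,2}
  [7] {0,1,2}

{0,1,2}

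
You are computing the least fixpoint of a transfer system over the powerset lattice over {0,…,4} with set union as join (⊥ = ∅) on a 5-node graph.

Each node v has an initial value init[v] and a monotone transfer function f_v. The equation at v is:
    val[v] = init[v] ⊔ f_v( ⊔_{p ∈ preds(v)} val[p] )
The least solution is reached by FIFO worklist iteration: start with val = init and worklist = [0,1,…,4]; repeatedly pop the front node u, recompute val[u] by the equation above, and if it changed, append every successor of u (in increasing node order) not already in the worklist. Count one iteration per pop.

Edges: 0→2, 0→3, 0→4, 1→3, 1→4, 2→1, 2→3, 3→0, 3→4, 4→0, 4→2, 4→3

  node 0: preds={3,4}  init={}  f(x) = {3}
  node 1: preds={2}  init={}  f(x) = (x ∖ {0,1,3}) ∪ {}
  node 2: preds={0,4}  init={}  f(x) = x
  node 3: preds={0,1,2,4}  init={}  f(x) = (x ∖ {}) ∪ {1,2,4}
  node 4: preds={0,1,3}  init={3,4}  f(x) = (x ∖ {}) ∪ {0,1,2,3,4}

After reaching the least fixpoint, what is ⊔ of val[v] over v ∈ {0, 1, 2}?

{0,1,2,3,4}

Iteration log — 14 steps:
  step 1. node 0  ⊔preds={3,4}  new={3}  old={}  +wl: 
  step 2. node 1  ⊔preds={}  new={}  stable
  step 3. node 2  ⊔preds={3,4}  new={3,4}  old={}  +wl: 1
  step 4. node 3  ⊔preds={3,4}  new={1,2,3,4}  old={}  +wl: 0
  step 5. node 4  ⊔preds={1,2,3,4}  new={0,1,2,3,4}  old={3,4}  +wl: 2,3
  step 6. node 1  ⊔preds={3,4}  new={4}  old={}  +wl: 4
  step 7. node 0  ⊔preds={0,1,2,3,4}  new={3}  stable
  step 8. node 2  ⊔preds={0,1,2,3,4}  new={0,1,2,3,4}  old={3,4}  +wl: 1
  step 9. node 3  ⊔preds={0,1,2,3,4}  new={0,1,2,3,4}  old={1,2,3,4}  +wl: 0
  step 10. node 4  ⊔preds={0,1,2,3,4}  new={0,1,2,3,4}  stable
  step 11. node 1  ⊔preds={0,1,2,3,4}  new={2,4}  old={4}  +wl: 3,4
  step 12. node 0  ⊔preds={0,1,2,3,4}  new={3}  stable
  step 13. node 3  ⊔preds={0,1,2,3,4}  new={0,1,2,3,4}  stable
  step 14. node 4  ⊔preds={0,1,2,3,4}  new={0,1,2,3,4}  stable

Least fixpoint reached:
  node 0: {3}
  node 1: {2,4}
  node 2: {0,1,2,3,4}
  node 3: {0,1,2,3,4}
  node 4: {0,1,2,3,4}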